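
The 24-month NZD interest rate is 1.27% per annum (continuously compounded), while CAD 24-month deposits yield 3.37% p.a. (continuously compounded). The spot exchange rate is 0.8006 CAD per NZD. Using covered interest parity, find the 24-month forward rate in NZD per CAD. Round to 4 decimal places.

1.1977

T = 2 years.
Growth of 1 CAD over T: e^(0.0337×2) = 1.0697233.
Growth of 1 NZD over T: e^(0.0127×2) = 1.0257253.
So F = 0.8006 × 1.0697233 / 1.0257253 = 0.8349414 (CAD/NZD).
Quoted the other way: 1/0.8349414 = 1.1977 NZD per CAD.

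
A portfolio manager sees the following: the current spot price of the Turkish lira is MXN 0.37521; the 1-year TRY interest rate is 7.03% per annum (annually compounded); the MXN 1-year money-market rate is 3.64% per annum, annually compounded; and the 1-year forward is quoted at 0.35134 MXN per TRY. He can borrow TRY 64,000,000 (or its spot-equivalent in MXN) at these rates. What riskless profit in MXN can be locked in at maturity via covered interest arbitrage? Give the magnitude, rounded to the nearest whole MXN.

T = 1 year.
Route A — deposit TRY, sell forward: 64,000,000 × 1.070300 × 0.35134 = MXN 24,066,508.93.
Route B — convert at spot, deposit MXN: 64,000,000 × 0.37521 × 1.036400 = MXN 24,887,529.22.
The quoted forward undervalues TRY, so borrow TRY, convert to MXN at spot, deposit the MXN at 3.64%, and buy TRY forward at 0.35134 to cover the loan.
The gap between the two covered legs is MXN 821,020.

MXN 821,020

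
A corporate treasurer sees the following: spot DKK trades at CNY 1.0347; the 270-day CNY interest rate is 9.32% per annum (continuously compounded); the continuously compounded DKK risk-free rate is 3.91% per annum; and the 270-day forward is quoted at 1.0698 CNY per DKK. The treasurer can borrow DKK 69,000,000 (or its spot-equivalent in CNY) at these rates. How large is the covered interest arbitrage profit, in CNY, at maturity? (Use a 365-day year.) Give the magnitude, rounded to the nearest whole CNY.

T = 270/365 years.
Route A — deposit DKK, sell forward: 69,000,000 × 1.0293456279 × 1.0698 = CNY 75,982,382.74.
Route B — convert at spot, deposit CNY: 69,000,000 × 1.0347 × 1.0713745666 = CNY 76,490,037.22.
The quoted forward undervalues DKK, so borrow DKK, convert to CNY at spot, deposit the CNY at 9.32%, and buy DKK forward at 1.0698 to cover the loan.
Arbitrage profit = |75,982,382.74 − 76,490,037.22| = CNY 507,654.

CNY 507,654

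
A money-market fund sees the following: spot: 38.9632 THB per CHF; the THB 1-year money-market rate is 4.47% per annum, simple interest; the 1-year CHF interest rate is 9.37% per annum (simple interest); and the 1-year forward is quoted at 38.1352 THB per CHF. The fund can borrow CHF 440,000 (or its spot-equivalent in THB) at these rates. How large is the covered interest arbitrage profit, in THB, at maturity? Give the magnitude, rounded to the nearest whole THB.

THB 441,590

T = 1 year.
Route A — deposit CHF, sell forward: 440,000 × 1.093700 × 38.1352 = THB 18,351,726.03.
Route B — convert at spot, deposit THB: 440,000 × 38.9632 × 1.044700 = THB 17,910,136.22.
The quoted forward overvalues CHF, so borrow THB, buy CHF at spot, deposit the CHF at 9.37%, and sell the proceeds forward at 38.1352.
Arbitrage profit = |18,351,726.03 − 17,910,136.22| = THB 441,590.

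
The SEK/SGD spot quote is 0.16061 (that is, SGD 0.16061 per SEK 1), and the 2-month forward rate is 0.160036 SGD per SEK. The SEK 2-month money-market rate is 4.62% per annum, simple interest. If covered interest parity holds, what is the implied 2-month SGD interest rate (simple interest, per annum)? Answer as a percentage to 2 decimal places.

2.46%

T = 2/12 years.
By CIP, F/S equals the SGD-to-SEK growth ratio: 0.160036/0.16061 = 0.9964261.
SEK growth factor: 1 + 0.0462×2/12 = 1.007700.
So the SGD growth factor = 1.0040986.
r = (1.0040986 − 1)/(2/12) = 0.024592 → 2.46%.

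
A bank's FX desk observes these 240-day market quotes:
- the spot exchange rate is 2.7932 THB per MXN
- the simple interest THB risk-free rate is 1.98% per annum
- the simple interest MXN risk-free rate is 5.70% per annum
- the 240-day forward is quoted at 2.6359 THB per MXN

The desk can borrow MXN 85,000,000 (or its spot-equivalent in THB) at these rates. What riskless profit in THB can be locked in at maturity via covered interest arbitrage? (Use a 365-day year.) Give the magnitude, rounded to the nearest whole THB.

THB 8,064,212

T = 240/365 years.
Route A — deposit MXN, sell forward: 85,000,000 × 1.03747945205 × 2.6359 = THB 232,448,827.45.
Route B — convert at spot, deposit THB: 85,000,000 × 2.7932 × 1.01301917808 = THB 240,513,039.30.
The quoted forward undervalues MXN, so borrow MXN, convert to THB at spot, deposit the THB at 1.98%, and buy MXN forward at 2.6359 to cover the loan.
The gap between the two covered legs is THB 8,064,212.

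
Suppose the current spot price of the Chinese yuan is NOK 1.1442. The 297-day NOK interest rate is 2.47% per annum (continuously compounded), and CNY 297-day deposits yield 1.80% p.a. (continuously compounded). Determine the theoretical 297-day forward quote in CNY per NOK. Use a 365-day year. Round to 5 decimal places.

T = 297/365 years.
Growth of 1 NOK over T: e^(0.0247×297/365) = 1.0203017.
CNY growth factor: e^(0.0180×297/365) = 1.0147544.
Forward (NOK per CNY) = 1.1442 × 1.0203017 / 1.0147544 = 1.150455.
Quoted the other way: 1/1.150455 = 0.86922 CNY per NOK.

0.86922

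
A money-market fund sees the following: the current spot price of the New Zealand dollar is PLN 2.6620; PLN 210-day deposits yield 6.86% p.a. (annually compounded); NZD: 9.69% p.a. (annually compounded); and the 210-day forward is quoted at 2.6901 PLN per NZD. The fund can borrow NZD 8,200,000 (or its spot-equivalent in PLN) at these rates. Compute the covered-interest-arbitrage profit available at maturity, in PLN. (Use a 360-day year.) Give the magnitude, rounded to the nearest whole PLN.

T = 210/360 years.
Invest the NZD and cover forward: 8,200,000 × 1.0554332485 × 2.6901 = PLN 23,281,612.05.
Convert at spot and invest in PLN: 8,200,000 × 2.6620 × 1.0394625548 = PLN 22,689,804.43.
The quoted forward overvalues NZD, so borrow PLN, buy NZD at spot, deposit the NZD at 9.69%, and sell the proceeds forward at 2.6901.
Arbitrage profit = |23,281,612.05 − 22,689,804.43| = PLN 591,808.

PLN 591,808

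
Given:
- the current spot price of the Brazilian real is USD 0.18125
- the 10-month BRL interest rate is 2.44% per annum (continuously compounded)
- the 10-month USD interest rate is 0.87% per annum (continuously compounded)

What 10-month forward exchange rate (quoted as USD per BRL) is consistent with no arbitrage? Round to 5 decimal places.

0.17889

T = 10/12 years.
USD growth factor: e^(0.0087×10/12) = 1.0072763.
Growth of 1 BRL over T: e^(0.0244×10/12) = 1.0205415.
CIP: F = S · (grow USD)/(grow BRL) = 0.18125 × 1.0072763/1.0205415 = 0.1788941 USD per BRL.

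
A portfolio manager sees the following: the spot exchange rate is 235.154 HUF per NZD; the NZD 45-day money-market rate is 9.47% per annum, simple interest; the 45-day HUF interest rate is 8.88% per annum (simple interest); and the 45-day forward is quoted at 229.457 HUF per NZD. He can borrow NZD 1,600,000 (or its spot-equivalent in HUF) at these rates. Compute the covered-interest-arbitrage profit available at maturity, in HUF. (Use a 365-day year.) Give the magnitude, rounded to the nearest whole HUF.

HUF 8,947,942

T = 45/365 years.
Route A — deposit NZD, sell forward: 1,600,000 × 1.01167534247 × 229.457 = HUF 371,417,582.49.
Route B — convert at spot, deposit HUF: 1,600,000 × 235.154 × 1.01094794521 = HUF 380,365,524.97.
The quoted forward undervalues NZD, so borrow NZD, convert to HUF at spot, deposit the HUF at 8.88%, and buy NZD forward at 229.457 to cover the loan.
Arbitrage profit = |371,417,582.49 − 380,365,524.97| = HUF 8,947,942.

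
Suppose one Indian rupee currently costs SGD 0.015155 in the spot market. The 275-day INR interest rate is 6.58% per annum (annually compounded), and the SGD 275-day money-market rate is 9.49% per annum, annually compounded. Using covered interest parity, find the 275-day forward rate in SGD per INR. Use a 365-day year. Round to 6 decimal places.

0.015466

T = 275/365 years.
SGD growth factor: (1 + 0.0949)^(275/365) = 1.0706948.
Growth of 1 INR over T: (1 + 0.0658)^(275/365) = 1.0491838.
So F = 0.015155 × 1.0706948 / 1.0491838 = 0.01546572 (SGD/INR).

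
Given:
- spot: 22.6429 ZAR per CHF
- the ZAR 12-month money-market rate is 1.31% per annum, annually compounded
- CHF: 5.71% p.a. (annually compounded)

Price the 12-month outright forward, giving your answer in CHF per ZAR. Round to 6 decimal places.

0.046082

T = 1 year.
Growth of 1 ZAR over T: (1 + 0.0131)^1 = 1.013100.
Growth of 1 CHF over T: (1 + 0.0571)^1 = 1.057100.
Forward (ZAR per CHF) = 22.6429 × 1.013100 / 1.057100 = 21.70043.
Quoted the other way: 1/21.70043 = 0.046082 CHF per ZAR.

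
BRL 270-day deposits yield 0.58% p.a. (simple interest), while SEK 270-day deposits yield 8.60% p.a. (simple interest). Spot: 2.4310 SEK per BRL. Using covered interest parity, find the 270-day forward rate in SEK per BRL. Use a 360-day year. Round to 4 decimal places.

2.5766

T = 270/360 years.
Growth of 1 SEK over T: 1 + 0.0860×270/360 = 1.064500.
BRL growth factor: 1 + 0.0058×270/360 = 1.004350.
Forward (SEK per BRL) = 2.431 × 1.064500 / 1.004350 = 2.576591.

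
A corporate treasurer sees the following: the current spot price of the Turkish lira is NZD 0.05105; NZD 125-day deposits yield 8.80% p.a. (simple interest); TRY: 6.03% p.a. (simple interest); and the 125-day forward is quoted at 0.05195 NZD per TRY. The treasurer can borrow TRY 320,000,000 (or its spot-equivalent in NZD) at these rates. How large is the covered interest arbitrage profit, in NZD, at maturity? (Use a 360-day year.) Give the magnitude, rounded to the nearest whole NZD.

T = 125/360 years.
Keep in TRY, deliver into the forward: 320,000,000·1.0209375·0.05195 = NZD 16,972,065.00.
Swap to NZD now, deposit: 320,000,000·0.05105·1.0305555556 = NZD 16,835,155.56.
The quoted forward overvalues TRY, so borrow NZD, buy TRY at spot, deposit the TRY at 6.03%, and sell the proceeds forward at 0.05195.
The gap between the two covered legs is NZD 136,909.

NZD 136,909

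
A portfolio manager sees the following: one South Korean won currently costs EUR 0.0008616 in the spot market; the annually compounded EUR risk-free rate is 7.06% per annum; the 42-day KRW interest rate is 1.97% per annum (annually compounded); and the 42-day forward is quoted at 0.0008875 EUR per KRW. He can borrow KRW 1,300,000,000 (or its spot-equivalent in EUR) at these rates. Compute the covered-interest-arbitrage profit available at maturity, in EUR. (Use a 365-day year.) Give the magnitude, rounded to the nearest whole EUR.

EUR 27,436

T = 42/365 years.
Invest the KRW and cover forward: 1,300,000,000 × 1.002247331 × 0.0008875 = EUR 1,156,342.86.
Convert at spot and invest in EUR: 1,300,000,000 × 0.0008616 × 1.007880776 = EUR 1,128,907.10.
The quoted forward overvalues KRW, so borrow EUR, buy KRW at spot, deposit the KRW at 1.97%, and sell the proceeds forward at 0.0008875.
Profit = 1,156,342.86 − 1,128,907.10 = EUR 27,436.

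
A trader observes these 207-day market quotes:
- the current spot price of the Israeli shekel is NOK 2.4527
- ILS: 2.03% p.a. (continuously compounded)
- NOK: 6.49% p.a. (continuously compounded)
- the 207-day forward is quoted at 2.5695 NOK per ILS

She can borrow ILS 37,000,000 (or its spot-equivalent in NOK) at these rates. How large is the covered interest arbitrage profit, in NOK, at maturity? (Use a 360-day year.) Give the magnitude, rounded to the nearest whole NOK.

T = 207/360 years.
Route A — deposit ILS, sell forward: 37,000,000 × 1.0117408895 × 2.5695 = NOK 96,187,723.98.
Route B — convert at spot, deposit NOK: 37,000,000 × 2.4527 × 1.0380225407 = NOK 94,200,441.77.
The quoted forward overvalues ILS, so borrow NOK, buy ILS at spot, deposit the ILS at 2.03%, and sell the proceeds forward at 2.5695.
The gap between the two covered legs is NOK 1,987,282.

NOK 1,987,282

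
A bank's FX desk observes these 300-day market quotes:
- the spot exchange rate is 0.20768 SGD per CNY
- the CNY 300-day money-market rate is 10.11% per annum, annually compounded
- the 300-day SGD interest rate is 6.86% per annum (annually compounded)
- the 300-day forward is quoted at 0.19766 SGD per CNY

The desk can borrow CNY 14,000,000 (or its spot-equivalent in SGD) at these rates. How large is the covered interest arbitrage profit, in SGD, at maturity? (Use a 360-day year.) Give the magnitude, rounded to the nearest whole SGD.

T = 300/360 years.
Invest the CNY and cover forward: 14,000,000 × 1.083566664 × 0.19766 = SGD 2,998,489.02.
Convert at spot and invest in SGD: 14,000,000 × 0.20768 × 1.056848272 = SGD 3,072,807.49.
The quoted forward undervalues CNY, so borrow CNY, convert to SGD at spot, deposit the SGD at 6.86%, and buy CNY forward at 0.19766 to cover the loan.
The gap between the two covered legs is SGD 74,318.

SGD 74,318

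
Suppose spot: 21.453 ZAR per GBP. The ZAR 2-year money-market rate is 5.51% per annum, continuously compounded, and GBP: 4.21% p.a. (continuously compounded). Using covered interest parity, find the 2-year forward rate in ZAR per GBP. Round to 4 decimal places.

T = 2 years.
ZAR growth factor: e^(0.0551×2) = 1.11650135.
GBP accumulates by e^(0.0421×2) = 1.08784644.
Forward (ZAR per GBP) = 21.453 × 1.11650135 / 1.08784644 = 22.018092.

22.0181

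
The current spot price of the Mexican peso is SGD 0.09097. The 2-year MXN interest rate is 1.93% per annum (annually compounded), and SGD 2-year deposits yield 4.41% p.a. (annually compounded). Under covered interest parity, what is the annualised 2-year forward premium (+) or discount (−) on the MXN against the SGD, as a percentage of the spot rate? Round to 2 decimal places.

T = 2 years.
No-arbitrage forward: 0.09097 × 1.0901448 / 1.0389725 = 0.09545053 SGD/MXN.
Annualised premium = (F − S)/S × (1/T) = (0.09545053 − 0.09097)/0.09097 ÷ 2 = 2.46%.

+2.46%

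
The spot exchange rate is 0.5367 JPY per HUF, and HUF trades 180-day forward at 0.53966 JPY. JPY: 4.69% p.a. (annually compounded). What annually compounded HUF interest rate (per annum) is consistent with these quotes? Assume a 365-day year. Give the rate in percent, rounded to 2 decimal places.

3.53%

T = 180/365 years.
By CIP, F/S equals the JPY-to-HUF growth ratio: 0.53966/0.5367 = 1.0055152.
The JPY side grows by (1 + 0.0469)^(180/365) = 1.0228602.
Hence g_HUF = 1.0172499.
r = 1.0172499^(365/180) − 1 = 0.035289 → 3.53%.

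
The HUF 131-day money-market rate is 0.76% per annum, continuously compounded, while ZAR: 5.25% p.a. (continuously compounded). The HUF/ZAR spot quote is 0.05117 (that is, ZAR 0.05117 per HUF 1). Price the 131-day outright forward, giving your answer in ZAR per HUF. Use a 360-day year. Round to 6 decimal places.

0.052013

T = 131/360 years.
Growth of 1 ZAR over T: e^(0.0525×131/360) = 1.0192878.
Growth of 1 HUF over T: e^(0.0076×131/360) = 1.0027694.
Forward (ZAR per HUF) = 0.05117 × 1.0192878 / 1.0027694 = 0.05201291.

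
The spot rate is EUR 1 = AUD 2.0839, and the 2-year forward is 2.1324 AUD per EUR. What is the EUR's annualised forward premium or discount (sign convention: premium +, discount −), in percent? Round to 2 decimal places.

T = 2 years.
EUR trades forward at +2.32737% vs spot over the period.
Annualise by dividing by T: 0.0232737 / 2 = 0.011637 → 1.16%.

+1.16%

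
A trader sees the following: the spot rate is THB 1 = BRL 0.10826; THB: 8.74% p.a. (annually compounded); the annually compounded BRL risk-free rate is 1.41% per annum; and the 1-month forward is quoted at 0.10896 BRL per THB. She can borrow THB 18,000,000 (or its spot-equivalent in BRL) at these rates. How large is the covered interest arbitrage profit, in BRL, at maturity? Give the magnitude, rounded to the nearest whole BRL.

T = 1/12 years.
Invest the THB and cover forward: 18,000,000 × 1.007006895 × 0.10896 = BRL 1,975,022.48.
Convert at spot and invest in BRL: 18,000,000 × 0.10826 × 1.001167474 = BRL 1,950,955.03.
The quoted forward overvalues THB, so borrow BRL, buy THB at spot, deposit the THB at 8.74%, and sell the proceeds forward at 0.10896.
The gap between the two covered legs is BRL 24,067.

BRL 24,067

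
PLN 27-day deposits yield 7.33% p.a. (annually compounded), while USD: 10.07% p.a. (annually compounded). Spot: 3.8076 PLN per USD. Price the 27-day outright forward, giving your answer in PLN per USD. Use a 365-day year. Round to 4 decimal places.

T = 27/365 years.
PLN growth factor: (1 + 0.0733)^(27/365) = 1.0052464.
USD accumulates by (1 + 0.1007)^(27/365) = 1.0071226.
Forward (PLN per USD) = 3.8076 × 1.0052464 / 1.0071226 = 3.800507.

3.8005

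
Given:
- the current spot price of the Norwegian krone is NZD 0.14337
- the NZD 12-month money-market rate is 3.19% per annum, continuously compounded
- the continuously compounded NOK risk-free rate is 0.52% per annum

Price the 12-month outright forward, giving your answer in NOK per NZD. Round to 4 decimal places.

T = 1 year.
NZD growth factor: e^(0.0319×1) = 1.0324143.
NOK accumulates by e^(0.0052×1) = 1.0052135.
Forward (NZD per NOK) = 0.14337 × 1.0324143 / 1.0052135 = 0.1472496.
Quoted the other way: 1/0.1472496 = 6.7912 NOK per NZD.

6.7912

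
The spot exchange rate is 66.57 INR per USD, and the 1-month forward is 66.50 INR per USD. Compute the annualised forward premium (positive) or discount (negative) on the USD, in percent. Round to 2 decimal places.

-1.26%

T = 1/12 years.
USD trades forward at -0.10515% vs spot over the period.
Per annum: -0.0010515 / (1/12) = -0.012618 = -1.26%.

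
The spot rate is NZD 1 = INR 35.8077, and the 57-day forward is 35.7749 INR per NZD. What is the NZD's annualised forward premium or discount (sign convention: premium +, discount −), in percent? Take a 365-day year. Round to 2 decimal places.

-0.59%

T = 57/365 years.
NZD trades forward at -0.09160% vs spot over the period.
×(1/T) gives -0.59% p.a.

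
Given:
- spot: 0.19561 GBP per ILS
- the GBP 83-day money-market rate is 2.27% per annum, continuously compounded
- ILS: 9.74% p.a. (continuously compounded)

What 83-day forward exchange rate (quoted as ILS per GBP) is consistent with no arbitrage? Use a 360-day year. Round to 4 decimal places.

5.2010

T = 83/360 years.
GBP accumulates by e^(0.0227×83/360) = 1.0052473.
ILS accumulates by e^(0.0974×83/360) = 1.0227101.
Forward (GBP per ILS) = 0.19561 × 1.0052473 / 1.0227101 = 0.1922700.
Quoted the other way: 1/0.1922700 = 5.2010 ILS per GBP.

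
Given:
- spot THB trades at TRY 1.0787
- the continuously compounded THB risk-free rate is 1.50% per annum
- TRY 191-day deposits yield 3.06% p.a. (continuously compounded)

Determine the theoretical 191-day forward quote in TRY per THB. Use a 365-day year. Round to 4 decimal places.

1.0875

T = 191/365 years.
TRY growth factor: e^(0.0306×191/365) = 1.0161415.
THB growth factor: e^(0.0150×191/365) = 1.0078802.
Forward (TRY per THB) = 1.0787 × 1.0161415 / 1.0078802 = 1.087542.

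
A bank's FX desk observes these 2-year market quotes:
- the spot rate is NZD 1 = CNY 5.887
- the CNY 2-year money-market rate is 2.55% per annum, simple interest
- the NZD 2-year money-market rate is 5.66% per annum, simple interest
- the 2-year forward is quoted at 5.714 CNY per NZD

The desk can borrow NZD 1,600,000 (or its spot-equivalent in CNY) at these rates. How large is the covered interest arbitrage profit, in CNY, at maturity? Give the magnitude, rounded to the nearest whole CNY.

T = 2 years.
Invest the NZD and cover forward: 1,600,000 × 1.113200 × 5.714 = CNY 10,177,319.68.
Convert at spot and invest in CNY: 1,600,000 × 5.887 × 1.051000 = CNY 9,899,579.20.
The quoted forward overvalues NZD, so borrow CNY, buy NZD at spot, deposit the NZD at 5.66%, and sell the proceeds forward at 5.714.
The gap between the two covered legs is CNY 277,740.

CNY 277,740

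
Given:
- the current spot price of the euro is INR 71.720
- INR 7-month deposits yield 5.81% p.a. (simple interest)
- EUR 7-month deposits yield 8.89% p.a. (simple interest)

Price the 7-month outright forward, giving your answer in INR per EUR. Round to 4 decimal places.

70.4950

T = 7/12 years.
INR accumulates by 1 + 0.0581×7/12 = 1.03389167.
Growth of 1 EUR over T: 1 + 0.0889×7/12 = 1.05185833.
Forward (INR per EUR) = 71.72 × 1.03389167 / 1.05185833 = 70.494960.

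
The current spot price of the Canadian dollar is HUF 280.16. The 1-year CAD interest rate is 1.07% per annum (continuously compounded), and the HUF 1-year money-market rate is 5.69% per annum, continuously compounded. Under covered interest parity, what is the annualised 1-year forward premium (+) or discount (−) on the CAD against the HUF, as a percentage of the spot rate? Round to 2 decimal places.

T = 1 year.
No-arbitrage forward: 280.16 × 1.058550 / 1.0107574 = 293.40707 HUF/CAD.
(F − S)/S ÷ T = (293.40707 − 280.16)/280.16/1 = 0.047284 → 4.73%.

+4.73%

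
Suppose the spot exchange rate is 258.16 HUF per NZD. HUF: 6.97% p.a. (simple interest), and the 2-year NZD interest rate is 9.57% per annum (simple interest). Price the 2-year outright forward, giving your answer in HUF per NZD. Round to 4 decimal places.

246.8923

T = 2 years.
HUF accumulates by 1 + 0.0697×2 = 1.139400.
NZD accumulates by 1 + 0.0957×2 = 1.191400.
CIP: F = S · (grow HUF)/(grow NZD) = 258.16 × 1.139400/1.191400 = 246.892315 HUF per NZD.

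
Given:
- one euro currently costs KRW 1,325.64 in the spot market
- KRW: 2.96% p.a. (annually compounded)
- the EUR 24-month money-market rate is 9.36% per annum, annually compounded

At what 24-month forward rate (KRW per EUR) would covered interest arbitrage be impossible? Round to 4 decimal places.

1175.0211

T = 2 years.
Growth of 1 KRW over T: (1 + 0.0296)^2 = 1.06007616.
Growth of 1 EUR over T: (1 + 0.0936)^2 = 1.19596096.
So F = 1325.64 × 1.06007616 / 1.19596096 = 1175.021098 (KRW/EUR).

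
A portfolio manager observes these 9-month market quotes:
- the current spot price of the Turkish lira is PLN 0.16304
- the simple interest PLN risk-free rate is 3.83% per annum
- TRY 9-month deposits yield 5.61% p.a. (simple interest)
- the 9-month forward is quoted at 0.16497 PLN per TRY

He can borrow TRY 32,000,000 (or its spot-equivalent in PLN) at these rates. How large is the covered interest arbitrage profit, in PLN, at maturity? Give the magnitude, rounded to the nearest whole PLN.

PLN 134,009

T = 9/12 years.
Route A — deposit TRY, sell forward: 32,000,000 × 1.042075 × 0.16497 = PLN 5,501,155.61.
Route B — convert at spot, deposit PLN: 32,000,000 × 0.16304 × 1.028725 = PLN 5,367,146.37.
The quoted forward overvalues TRY, so borrow PLN, buy TRY at spot, deposit the TRY at 5.61%, and sell the proceeds forward at 0.16497.
Profit = 5,501,155.61 − 5,367,146.37 = PLN 134,009.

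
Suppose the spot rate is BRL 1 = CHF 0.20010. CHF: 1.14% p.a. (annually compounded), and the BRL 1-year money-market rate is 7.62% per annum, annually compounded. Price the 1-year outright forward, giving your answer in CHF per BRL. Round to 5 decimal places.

T = 1 year.
CHF growth factor: (1 + 0.0114)^1 = 1.011400.
Growth of 1 BRL over T: (1 + 0.0762)^1 = 1.076200.
Forward (CHF per BRL) = 0.2001 × 1.011400 / 1.076200 = 0.1880516.

0.18805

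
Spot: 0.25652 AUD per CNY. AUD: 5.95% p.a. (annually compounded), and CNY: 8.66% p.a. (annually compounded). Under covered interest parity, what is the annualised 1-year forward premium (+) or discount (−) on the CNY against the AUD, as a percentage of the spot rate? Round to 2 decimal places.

-2.49%

T = 1 year.
No-arbitrage forward: 0.25652 × 1.059500 / 1.086600 = 0.25012234 AUD/CNY.
Annualised premium = (F − S)/S × (1/T) = (0.25012234 − 0.25652)/0.25652 ÷ 1 = -2.49%.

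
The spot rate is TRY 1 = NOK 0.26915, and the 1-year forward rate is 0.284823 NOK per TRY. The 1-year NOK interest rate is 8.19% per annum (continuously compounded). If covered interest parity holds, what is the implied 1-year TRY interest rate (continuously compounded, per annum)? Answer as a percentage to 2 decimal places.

T = 1 year.
F/S = 0.284823/0.26915 = 1.0582315 = (growth of NOK) / (growth of TRY).
The NOK side grows by e^(0.0819×1) = 1.0853473.
That pins the TRY growth at 1.0256237.
r = ln(1.0256237)/1 = 0.025301 → 2.53%.

2.53%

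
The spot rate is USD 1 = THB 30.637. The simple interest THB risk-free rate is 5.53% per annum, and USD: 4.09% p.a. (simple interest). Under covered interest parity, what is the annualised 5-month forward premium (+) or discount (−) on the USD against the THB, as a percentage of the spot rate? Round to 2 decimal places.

T = 5/12 years.
CIP forward (THB per USD) = 30.637 × 1.0230417/1.0170417 = 30.817742.
Annualised premium = (F − S)/S × (1/T) = (30.817742 − 30.637)/30.637 ÷ (5/12) = 1.42%.

+1.42%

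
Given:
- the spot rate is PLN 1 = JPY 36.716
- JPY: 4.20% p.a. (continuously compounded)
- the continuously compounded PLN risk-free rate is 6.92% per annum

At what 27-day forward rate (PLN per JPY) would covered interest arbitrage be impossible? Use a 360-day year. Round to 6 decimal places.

0.027292

T = 27/360 years.
JPY growth factor: e^(0.0420×27/360) = 1.003155.
PLN growth factor: e^(0.0692×27/360) = 1.0052035.
Forward (JPY per PLN) = 36.716 × 1.003155 / 1.0052035 = 36.64118.
Quoted the other way: 1/36.64118 = 0.027292 PLN per JPY.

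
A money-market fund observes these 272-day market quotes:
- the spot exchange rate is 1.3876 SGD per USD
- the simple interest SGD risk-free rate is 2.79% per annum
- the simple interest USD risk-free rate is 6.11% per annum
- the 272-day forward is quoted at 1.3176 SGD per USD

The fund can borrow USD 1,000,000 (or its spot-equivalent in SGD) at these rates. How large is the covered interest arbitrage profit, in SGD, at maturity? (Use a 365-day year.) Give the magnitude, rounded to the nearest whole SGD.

T = 272/365 years.
Invest the USD and cover forward: 1,000,000 × 1.045532055 × 1.3176 = SGD 1,377,593.04.
Convert at spot and invest in SGD: 1,000,000 × 1.3876 × 1.020791233 = SGD 1,416,449.91.
The quoted forward undervalues USD, so borrow USD, convert to SGD at spot, deposit the SGD at 2.79%, and buy USD forward at 1.3176 to cover the loan.
The gap between the two covered legs is SGD 38,857.

SGD 38,857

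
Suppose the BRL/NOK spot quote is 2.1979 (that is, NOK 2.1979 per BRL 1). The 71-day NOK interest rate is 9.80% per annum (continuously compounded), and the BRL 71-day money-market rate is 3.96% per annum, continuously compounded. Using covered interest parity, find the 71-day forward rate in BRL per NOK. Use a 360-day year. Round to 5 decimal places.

T = 71/360 years.
NOK accumulates by e^(0.0980×71/360) = 1.0195158.
Growth of 1 BRL over T: e^(0.0396×71/360) = 1.0078406.
CIP: F = S · (grow NOK)/(grow BRL) = 2.1979 × 1.0195158/1.0078406 = 2.223361 NOK per BRL.
Invert for BRL per NOK: 1 / 2.223361 = 0.44977.

0.44977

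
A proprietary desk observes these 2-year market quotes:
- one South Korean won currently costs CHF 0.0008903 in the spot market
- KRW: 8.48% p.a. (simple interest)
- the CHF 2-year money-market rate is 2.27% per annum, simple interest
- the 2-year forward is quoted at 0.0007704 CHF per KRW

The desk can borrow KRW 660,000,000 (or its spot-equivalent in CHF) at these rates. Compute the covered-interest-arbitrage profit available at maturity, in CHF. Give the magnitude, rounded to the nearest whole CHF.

T = 2 years.
Keep in KRW, deliver into the forward: 660,000,000·1.169600·0.0007704 = CHF 594,699.49.
Swap to CHF now, deposit: 660,000,000·0.0008903·1.045400 = CHF 614,274.95.
The quoted forward undervalues KRW, so borrow KRW, convert to CHF at spot, deposit the CHF at 2.27%, and buy KRW forward at 0.0007704 to cover the loan.
The gap between the two covered legs is CHF 19,575.

CHF 19,575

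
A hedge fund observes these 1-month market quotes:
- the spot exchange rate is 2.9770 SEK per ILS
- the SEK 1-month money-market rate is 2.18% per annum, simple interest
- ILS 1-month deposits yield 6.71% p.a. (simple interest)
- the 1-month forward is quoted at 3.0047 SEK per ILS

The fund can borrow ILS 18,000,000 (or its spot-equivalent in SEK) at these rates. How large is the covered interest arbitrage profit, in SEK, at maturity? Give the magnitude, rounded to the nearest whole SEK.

T = 1/12 years.
Route A — deposit ILS, sell forward: 18,000,000 × 1.0055916667 × 3.0047 = SEK 54,387,023.06.
Route B — convert at spot, deposit SEK: 18,000,000 × 2.9770 × 1.0018166667 = SEK 53,683,347.90.
The quoted forward overvalues ILS, so borrow SEK, buy ILS at spot, deposit the ILS at 6.71%, and sell the proceeds forward at 3.0047.
Profit = 54,387,023.06 − 53,683,347.90 = SEK 703,675.

SEK 703,675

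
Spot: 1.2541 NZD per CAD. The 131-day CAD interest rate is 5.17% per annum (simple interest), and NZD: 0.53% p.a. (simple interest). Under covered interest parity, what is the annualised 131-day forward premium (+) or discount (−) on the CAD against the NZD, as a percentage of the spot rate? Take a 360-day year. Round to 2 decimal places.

-4.55%

T = 131/360 years.
CIP forward (NZD per CAD) = 1.2541 × 1.0019286/1.0188131 = 1.2333162.
(F − S)/S ÷ T = (1.2333162 − 1.2541)/1.2541/(131/360) = -0.045543 → -4.55%.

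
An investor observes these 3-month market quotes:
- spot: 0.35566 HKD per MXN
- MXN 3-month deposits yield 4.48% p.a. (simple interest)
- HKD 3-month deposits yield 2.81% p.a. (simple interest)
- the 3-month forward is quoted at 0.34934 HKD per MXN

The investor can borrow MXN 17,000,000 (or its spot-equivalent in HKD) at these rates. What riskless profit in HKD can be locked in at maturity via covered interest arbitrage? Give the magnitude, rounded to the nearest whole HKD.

T = 3/12 years.
Keep in MXN, deliver into the forward: 17,000,000·1.011200·0.34934 = HKD 6,005,294.34.
Swap to HKD now, deposit: 17,000,000·0.35566·1.007025 = HKD 6,088,694.70.
The quoted forward undervalues MXN, so borrow MXN, convert to HKD at spot, deposit the HKD at 2.81%, and buy MXN forward at 0.34934 to cover the loan.
The gap between the two covered legs is HKD 83,400.

HKD 83,400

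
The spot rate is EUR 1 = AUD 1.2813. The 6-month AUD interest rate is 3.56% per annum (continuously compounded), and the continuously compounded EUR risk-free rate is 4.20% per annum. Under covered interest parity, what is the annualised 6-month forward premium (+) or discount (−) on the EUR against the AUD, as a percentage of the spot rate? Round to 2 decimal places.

T = 6/12 years.
F = S · g_AUD/g_EUR = 1.2813 × 1.0179594/1.0212221 = 1.2772064.
Annualised premium = (F − S)/S × (1/T) = (1.2772064 − 1.2813)/1.2813 ÷ (6/12) = -0.64%.

-0.64%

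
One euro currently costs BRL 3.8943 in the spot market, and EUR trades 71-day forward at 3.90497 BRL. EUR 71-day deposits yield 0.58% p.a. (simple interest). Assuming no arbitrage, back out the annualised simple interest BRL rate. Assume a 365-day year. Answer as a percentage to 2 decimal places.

1.99%

T = 71/365 years.
F/S = 3.90497/3.8943 = 1.0027399 = (growth of BRL) / (growth of EUR).
The EUR side grows by 1 + 0.0058×71/365 = 1.0011282.
Hence g_BRL = 1.0038712.
(1.0038712 − 1)/T = 0.019901, i.e. 1.99%.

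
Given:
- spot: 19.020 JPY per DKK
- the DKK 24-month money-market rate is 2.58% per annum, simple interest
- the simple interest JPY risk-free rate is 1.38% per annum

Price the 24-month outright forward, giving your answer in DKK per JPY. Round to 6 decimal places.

T = 2 years.
JPY accumulates by 1 + 0.0138×2 = 1.027600.
Growth of 1 DKK over T: 1 + 0.0258×2 = 1.051600.
Forward (JPY per DKK) = 19.02 × 1.027600 / 1.051600 = 18.58592.
Invert for DKK per JPY: 1 / 18.58592 = 0.053804.

0.053804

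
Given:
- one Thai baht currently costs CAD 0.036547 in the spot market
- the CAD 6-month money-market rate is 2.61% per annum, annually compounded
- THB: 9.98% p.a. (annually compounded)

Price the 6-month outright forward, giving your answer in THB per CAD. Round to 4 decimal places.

T = 6/12 years.
CAD growth factor: (1 + 0.0261)^(6/12) = 1.01296594.
Growth of 1 THB over T: (1 + 0.0998)^(6/12) = 1.0487135.
CIP: F = S · (grow CAD)/(grow THB) = 0.036547 × 1.01296594/1.0487135 = 0.035301220 CAD per THB.
Invert for THB per CAD: 1 / 0.035301220 = 28.3276.

28.3276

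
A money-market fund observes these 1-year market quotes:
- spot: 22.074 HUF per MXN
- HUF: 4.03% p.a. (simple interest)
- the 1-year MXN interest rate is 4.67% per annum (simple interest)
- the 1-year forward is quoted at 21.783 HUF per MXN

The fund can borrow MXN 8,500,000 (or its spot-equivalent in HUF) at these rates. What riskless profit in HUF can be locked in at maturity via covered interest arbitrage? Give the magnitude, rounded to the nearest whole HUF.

HUF 1,388,187

T = 1 year.
Invest the MXN and cover forward: 8,500,000 × 1.046700 × 21.783 = HUF 193,802,261.85.
Convert at spot and invest in HUF: 8,500,000 × 22.074 × 1.040300 = HUF 195,190,448.70.
The quoted forward undervalues MXN, so borrow MXN, convert to HUF at spot, deposit the HUF at 4.03%, and buy MXN forward at 21.783 to cover the loan.
Arbitrage profit = |193,802,261.85 − 195,190,448.70| = HUF 1,388,187.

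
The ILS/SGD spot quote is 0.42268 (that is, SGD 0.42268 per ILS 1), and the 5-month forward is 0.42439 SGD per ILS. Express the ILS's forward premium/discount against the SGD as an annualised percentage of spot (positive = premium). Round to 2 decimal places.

T = 5/12 years.
Period premium: (0.42439 − 0.42268)/0.42268 = 0.0040456.
Annualise by dividing by T: 0.0040456 / (5/12) = 0.009709 → 0.97%.

+0.97%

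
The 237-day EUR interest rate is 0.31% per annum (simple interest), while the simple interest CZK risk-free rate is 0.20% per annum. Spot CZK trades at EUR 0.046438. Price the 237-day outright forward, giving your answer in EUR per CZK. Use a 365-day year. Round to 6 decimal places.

T = 237/365 years.
Growth of 1 EUR over T: 1 + 0.0031×237/365 = 1.0020129.
Growth of 1 CZK over T: 1 + 0.0020×237/365 = 1.0012986.
So F = 0.046438 × 1.0020129 / 1.0012986 = 0.04647113 (EUR/CZK).

0.046471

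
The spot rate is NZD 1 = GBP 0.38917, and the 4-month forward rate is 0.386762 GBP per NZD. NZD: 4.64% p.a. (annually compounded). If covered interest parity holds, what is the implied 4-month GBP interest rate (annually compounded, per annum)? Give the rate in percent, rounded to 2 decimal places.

2.71%

T = 4/12 years.
CIP gives F = S · g_GBP/g_NZD, so g_GBP/g_NZD = 0.386762/0.38917 = 0.9938125.
NZD growth factor: (1 + 0.0464)^(4/12) = 1.0152334.
That pins the GBP growth at 1.0089516.
r = 1.0089516^(12/4) − 1 = 0.027096 → 2.71%.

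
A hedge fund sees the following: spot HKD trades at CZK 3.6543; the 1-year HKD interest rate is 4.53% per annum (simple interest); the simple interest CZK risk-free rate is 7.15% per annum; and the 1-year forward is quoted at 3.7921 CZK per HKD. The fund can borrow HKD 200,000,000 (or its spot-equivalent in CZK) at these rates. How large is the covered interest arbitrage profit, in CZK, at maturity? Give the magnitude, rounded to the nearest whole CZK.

CZK 9,659,936

T = 1 year.
Route A — deposit HKD, sell forward: 200,000,000 × 1.045300 × 3.7921 = CZK 792,776,426.00.
Route B — convert at spot, deposit CZK: 200,000,000 × 3.6543 × 1.071500 = CZK 783,116,490.00.
The quoted forward overvalues HKD, so borrow CZK, buy HKD at spot, deposit the HKD at 4.53%, and sell the proceeds forward at 3.7921.
Arbitrage profit = |792,776,426.00 − 783,116,490.00| = CZK 9,659,936.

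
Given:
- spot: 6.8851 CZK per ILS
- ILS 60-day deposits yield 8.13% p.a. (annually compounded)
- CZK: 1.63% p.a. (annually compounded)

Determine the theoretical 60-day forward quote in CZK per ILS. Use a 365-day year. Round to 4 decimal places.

T = 60/365 years.
CZK growth factor: (1 + 0.0163)^(60/365) = 1.0026614.
Growth of 1 ILS over T: (1 + 0.0813)^(60/365) = 1.0129318.
So F = 6.8851 × 1.0026614 / 1.0129318 = 6.815290 (CZK/ILS).

6.8153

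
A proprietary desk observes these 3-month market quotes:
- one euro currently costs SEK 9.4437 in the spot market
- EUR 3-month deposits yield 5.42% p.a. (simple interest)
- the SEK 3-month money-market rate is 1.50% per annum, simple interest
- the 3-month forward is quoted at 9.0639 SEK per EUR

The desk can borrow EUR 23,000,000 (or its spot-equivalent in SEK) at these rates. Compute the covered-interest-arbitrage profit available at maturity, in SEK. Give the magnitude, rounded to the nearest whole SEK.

T = 3/12 years.
Invest the EUR and cover forward: 23,000,000 × 1.013550 × 9.0639 = SEK 211,294,464.44.
Convert at spot and invest in SEK: 23,000,000 × 9.4437 × 1.003750 = SEK 218,019,619.13.
The quoted forward undervalues EUR, so borrow EUR, convert to SEK at spot, deposit the SEK at 1.50%, and buy EUR forward at 9.0639 to cover the loan.
Arbitrage profit = |211,294,464.44 − 218,019,619.13| = SEK 6,725,155.

SEK 6,725,155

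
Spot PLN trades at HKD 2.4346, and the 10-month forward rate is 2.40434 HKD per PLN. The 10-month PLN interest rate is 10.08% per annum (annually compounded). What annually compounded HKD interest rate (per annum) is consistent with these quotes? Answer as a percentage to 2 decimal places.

T = 10/12 years.
By CIP, F/S equals the HKD-to-PLN growth ratio: 2.40434/2.4346 = 0.9875709.
PLN growth factor: (1 + 0.1008)^(10/12) = 1.0833206.
That pins the HKD growth at 1.0698559.
r = 1.0698559^(12/10) − 1 = 0.084402 → 8.44%.

8.44%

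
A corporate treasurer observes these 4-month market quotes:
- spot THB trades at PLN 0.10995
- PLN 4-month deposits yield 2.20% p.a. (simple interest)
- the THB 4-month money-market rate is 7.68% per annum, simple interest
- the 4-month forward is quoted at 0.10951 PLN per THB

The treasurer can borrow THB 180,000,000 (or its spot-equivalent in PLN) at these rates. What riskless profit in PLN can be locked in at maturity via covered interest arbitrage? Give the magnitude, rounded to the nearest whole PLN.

T = 4/12 years.
Invest the THB and cover forward: 180,000,000 × 1.025600 × 0.10951 = PLN 20,216,422.08.
Convert at spot and invest in PLN: 180,000,000 × 0.10995 × 1.0073333333 = PLN 19,936,134.00.
The quoted forward overvalues THB, so borrow PLN, buy THB at spot, deposit the THB at 7.68%, and sell the proceeds forward at 0.10951.
Arbitrage profit = |20,216,422.08 − 19,936,134.00| = PLN 280,288.

PLN 280,288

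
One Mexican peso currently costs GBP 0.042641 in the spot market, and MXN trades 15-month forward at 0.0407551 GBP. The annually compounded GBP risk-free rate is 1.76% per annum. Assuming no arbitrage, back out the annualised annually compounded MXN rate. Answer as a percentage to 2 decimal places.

5.51%

T = 15/12 years.
F/S = 0.0407551/0.042641 = 0.9557726 = (growth of GBP) / (growth of MXN).
GBP growth factor: (1 + 0.0176)^(15/12) = 1.0220482.
So the MXN growth factor = 1.0693424.
r = 1.0693424^(12/15) − 1 = 0.055100 → 5.51%.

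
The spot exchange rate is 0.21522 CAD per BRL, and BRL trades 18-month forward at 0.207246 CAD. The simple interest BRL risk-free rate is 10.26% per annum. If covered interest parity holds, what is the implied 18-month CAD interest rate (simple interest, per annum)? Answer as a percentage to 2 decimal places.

7.41%

T = 18/12 years.
By CIP, F/S equals the CAD-to-BRL growth ratio: 0.207246/0.21522 = 0.9629495.
The BRL side grows by 1 + 0.1026×18/12 = 1.153900.
Hence g_CAD = 1.1111474.
r = (1.1111474 − 1)/(18/12) = 0.074098 → 7.41%.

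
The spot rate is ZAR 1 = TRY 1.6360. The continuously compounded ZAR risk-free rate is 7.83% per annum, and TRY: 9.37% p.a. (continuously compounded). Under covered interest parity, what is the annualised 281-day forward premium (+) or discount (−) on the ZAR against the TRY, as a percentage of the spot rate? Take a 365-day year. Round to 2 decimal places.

+1.55%

T = 281/365 years.
F = S · g_TRY/g_ZAR = 1.636 × 1.0748017/1.0621342 = 1.6555117.
(F − S)/S ÷ T = (1.6555117 − 1.636)/1.636/(281/365) = 0.015492 → 1.55%.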